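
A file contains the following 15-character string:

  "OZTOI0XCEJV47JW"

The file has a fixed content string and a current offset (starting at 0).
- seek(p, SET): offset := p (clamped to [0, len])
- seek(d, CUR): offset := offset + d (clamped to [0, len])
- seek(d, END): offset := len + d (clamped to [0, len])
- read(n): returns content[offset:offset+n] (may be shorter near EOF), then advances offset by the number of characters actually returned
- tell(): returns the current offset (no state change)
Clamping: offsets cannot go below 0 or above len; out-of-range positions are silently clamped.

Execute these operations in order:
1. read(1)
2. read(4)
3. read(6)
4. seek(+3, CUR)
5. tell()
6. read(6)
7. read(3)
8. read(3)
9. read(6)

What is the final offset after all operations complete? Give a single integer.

After 1 (read(1)): returned 'O', offset=1
After 2 (read(4)): returned 'ZTOI', offset=5
After 3 (read(6)): returned '0XCEJV', offset=11
After 4 (seek(+3, CUR)): offset=14
After 5 (tell()): offset=14
After 6 (read(6)): returned 'W', offset=15
After 7 (read(3)): returned '', offset=15
After 8 (read(3)): returned '', offset=15
After 9 (read(6)): returned '', offset=15

Answer: 15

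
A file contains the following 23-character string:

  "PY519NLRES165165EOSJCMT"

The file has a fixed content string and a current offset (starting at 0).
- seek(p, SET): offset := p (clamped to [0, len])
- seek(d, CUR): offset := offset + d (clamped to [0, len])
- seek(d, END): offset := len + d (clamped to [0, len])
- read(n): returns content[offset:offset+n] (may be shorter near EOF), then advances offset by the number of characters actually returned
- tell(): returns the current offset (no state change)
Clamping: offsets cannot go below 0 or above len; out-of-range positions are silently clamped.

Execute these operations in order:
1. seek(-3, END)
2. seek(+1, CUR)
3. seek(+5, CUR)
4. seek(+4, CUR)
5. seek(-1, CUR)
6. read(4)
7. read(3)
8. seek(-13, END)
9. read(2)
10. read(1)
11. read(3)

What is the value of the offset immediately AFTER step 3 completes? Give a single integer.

Answer: 23

Derivation:
After 1 (seek(-3, END)): offset=20
After 2 (seek(+1, CUR)): offset=21
After 3 (seek(+5, CUR)): offset=23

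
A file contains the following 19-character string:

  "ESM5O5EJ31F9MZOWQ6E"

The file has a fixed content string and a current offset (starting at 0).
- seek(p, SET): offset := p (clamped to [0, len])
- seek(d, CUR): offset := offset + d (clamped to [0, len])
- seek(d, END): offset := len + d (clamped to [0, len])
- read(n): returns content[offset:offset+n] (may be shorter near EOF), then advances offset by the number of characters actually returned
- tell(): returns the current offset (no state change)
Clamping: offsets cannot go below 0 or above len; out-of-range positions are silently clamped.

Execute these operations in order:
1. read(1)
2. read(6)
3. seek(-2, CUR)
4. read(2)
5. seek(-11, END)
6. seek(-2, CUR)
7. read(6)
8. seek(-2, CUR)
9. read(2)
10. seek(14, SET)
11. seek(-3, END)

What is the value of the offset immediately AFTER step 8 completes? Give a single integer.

Answer: 10

Derivation:
After 1 (read(1)): returned 'E', offset=1
After 2 (read(6)): returned 'SM5O5E', offset=7
After 3 (seek(-2, CUR)): offset=5
After 4 (read(2)): returned '5E', offset=7
After 5 (seek(-11, END)): offset=8
After 6 (seek(-2, CUR)): offset=6
After 7 (read(6)): returned 'EJ31F9', offset=12
After 8 (seek(-2, CUR)): offset=10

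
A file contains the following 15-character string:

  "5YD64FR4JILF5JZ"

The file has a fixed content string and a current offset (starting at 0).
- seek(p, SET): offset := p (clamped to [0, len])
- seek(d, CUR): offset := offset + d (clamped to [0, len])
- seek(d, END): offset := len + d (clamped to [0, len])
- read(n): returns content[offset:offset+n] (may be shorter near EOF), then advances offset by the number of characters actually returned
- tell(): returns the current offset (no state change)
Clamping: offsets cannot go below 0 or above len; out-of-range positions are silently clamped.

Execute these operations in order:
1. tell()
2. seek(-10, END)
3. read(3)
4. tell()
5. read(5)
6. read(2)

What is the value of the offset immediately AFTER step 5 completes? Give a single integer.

After 1 (tell()): offset=0
After 2 (seek(-10, END)): offset=5
After 3 (read(3)): returned 'FR4', offset=8
After 4 (tell()): offset=8
After 5 (read(5)): returned 'JILF5', offset=13

Answer: 13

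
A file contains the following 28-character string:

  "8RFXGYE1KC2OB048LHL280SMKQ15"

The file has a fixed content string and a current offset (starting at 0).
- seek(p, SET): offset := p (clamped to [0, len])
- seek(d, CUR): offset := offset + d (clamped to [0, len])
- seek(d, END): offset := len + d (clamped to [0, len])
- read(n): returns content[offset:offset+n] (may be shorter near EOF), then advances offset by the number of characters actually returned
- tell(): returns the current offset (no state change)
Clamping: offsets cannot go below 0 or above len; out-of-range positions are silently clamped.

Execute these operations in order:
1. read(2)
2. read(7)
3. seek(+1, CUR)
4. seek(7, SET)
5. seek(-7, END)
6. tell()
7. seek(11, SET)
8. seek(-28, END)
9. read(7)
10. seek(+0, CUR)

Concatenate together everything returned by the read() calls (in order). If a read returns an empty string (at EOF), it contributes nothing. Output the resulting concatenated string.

Answer: 8RFXGYE1K8RFXGYE

Derivation:
After 1 (read(2)): returned '8R', offset=2
After 2 (read(7)): returned 'FXGYE1K', offset=9
After 3 (seek(+1, CUR)): offset=10
After 4 (seek(7, SET)): offset=7
After 5 (seek(-7, END)): offset=21
After 6 (tell()): offset=21
After 7 (seek(11, SET)): offset=11
After 8 (seek(-28, END)): offset=0
After 9 (read(7)): returned '8RFXGYE', offset=7
After 10 (seek(+0, CUR)): offset=7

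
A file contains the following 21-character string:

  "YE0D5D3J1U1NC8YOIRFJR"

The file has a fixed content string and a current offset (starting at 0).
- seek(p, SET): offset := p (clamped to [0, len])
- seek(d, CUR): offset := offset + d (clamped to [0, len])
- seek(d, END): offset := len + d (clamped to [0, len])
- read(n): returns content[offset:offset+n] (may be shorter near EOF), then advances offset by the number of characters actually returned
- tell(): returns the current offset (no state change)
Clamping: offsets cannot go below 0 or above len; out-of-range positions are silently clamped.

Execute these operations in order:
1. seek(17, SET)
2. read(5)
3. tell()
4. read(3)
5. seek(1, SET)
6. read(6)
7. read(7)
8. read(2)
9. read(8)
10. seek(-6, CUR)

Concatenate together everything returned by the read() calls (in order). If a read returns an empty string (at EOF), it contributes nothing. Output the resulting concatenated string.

After 1 (seek(17, SET)): offset=17
After 2 (read(5)): returned 'RFJR', offset=21
After 3 (tell()): offset=21
After 4 (read(3)): returned '', offset=21
After 5 (seek(1, SET)): offset=1
After 6 (read(6)): returned 'E0D5D3', offset=7
After 7 (read(7)): returned 'J1U1NC8', offset=14
After 8 (read(2)): returned 'YO', offset=16
After 9 (read(8)): returned 'IRFJR', offset=21
After 10 (seek(-6, CUR)): offset=15

Answer: RFJRE0D5D3J1U1NC8YOIRFJR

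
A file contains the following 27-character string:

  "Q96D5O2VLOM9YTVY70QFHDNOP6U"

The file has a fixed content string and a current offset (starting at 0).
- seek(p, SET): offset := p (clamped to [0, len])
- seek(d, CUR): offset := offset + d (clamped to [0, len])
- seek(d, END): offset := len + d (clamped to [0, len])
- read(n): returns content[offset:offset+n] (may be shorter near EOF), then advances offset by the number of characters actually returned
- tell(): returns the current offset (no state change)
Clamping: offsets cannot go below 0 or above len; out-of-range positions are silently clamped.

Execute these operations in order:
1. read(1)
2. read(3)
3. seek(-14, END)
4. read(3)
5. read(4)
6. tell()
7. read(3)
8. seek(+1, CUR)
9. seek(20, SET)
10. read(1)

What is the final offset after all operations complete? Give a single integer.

After 1 (read(1)): returned 'Q', offset=1
After 2 (read(3)): returned '96D', offset=4
After 3 (seek(-14, END)): offset=13
After 4 (read(3)): returned 'TVY', offset=16
After 5 (read(4)): returned '70QF', offset=20
After 6 (tell()): offset=20
After 7 (read(3)): returned 'HDN', offset=23
After 8 (seek(+1, CUR)): offset=24
After 9 (seek(20, SET)): offset=20
After 10 (read(1)): returned 'H', offset=21

Answer: 21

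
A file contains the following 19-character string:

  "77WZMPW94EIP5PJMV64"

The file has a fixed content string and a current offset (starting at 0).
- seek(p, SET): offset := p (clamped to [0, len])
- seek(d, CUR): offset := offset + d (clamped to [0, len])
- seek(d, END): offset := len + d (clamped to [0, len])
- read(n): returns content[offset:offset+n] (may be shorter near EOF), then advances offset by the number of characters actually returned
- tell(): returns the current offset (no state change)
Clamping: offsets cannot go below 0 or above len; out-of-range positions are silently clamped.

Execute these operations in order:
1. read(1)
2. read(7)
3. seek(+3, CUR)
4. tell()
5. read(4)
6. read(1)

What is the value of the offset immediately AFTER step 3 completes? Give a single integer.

Answer: 11

Derivation:
After 1 (read(1)): returned '7', offset=1
After 2 (read(7)): returned '7WZMPW9', offset=8
After 3 (seek(+3, CUR)): offset=11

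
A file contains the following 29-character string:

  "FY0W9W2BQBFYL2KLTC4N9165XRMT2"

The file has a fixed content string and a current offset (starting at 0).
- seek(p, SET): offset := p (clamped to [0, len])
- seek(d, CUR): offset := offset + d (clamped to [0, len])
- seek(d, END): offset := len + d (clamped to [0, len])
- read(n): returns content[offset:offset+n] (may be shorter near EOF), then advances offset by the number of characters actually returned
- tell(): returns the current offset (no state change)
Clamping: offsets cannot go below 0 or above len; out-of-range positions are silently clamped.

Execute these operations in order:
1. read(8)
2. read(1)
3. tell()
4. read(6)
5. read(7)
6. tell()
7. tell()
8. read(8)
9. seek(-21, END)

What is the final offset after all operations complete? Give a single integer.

Answer: 8

Derivation:
After 1 (read(8)): returned 'FY0W9W2B', offset=8
After 2 (read(1)): returned 'Q', offset=9
After 3 (tell()): offset=9
After 4 (read(6)): returned 'BFYL2K', offset=15
After 5 (read(7)): returned 'LTC4N91', offset=22
After 6 (tell()): offset=22
After 7 (tell()): offset=22
After 8 (read(8)): returned '65XRMT2', offset=29
After 9 (seek(-21, END)): offset=8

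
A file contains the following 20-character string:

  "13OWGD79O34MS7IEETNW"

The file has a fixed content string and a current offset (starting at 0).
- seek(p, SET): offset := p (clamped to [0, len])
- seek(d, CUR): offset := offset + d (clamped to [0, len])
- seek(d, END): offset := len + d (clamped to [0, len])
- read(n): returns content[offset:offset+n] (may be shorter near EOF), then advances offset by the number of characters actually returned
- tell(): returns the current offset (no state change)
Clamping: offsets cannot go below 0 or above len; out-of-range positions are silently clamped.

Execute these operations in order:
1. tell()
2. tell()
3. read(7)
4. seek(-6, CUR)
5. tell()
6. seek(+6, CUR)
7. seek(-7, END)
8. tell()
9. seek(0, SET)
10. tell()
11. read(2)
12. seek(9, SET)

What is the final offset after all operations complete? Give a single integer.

After 1 (tell()): offset=0
After 2 (tell()): offset=0
After 3 (read(7)): returned '13OWGD7', offset=7
After 4 (seek(-6, CUR)): offset=1
After 5 (tell()): offset=1
After 6 (seek(+6, CUR)): offset=7
After 7 (seek(-7, END)): offset=13
After 8 (tell()): offset=13
After 9 (seek(0, SET)): offset=0
After 10 (tell()): offset=0
After 11 (read(2)): returned '13', offset=2
After 12 (seek(9, SET)): offset=9

Answer: 9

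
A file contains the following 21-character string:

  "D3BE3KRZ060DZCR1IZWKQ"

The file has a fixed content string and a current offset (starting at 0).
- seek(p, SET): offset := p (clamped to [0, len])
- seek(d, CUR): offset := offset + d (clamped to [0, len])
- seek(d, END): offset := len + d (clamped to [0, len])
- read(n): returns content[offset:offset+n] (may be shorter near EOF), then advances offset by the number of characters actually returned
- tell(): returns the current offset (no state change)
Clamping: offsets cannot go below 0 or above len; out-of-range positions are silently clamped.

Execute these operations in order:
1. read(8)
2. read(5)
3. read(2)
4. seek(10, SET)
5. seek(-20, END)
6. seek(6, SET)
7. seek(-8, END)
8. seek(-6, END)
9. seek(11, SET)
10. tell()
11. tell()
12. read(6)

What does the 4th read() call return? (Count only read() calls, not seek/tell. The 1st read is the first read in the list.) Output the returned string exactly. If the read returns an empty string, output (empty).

Answer: DZCR1I

Derivation:
After 1 (read(8)): returned 'D3BE3KRZ', offset=8
After 2 (read(5)): returned '060DZ', offset=13
After 3 (read(2)): returned 'CR', offset=15
After 4 (seek(10, SET)): offset=10
After 5 (seek(-20, END)): offset=1
After 6 (seek(6, SET)): offset=6
After 7 (seek(-8, END)): offset=13
After 8 (seek(-6, END)): offset=15
After 9 (seek(11, SET)): offset=11
After 10 (tell()): offset=11
After 11 (tell()): offset=11
After 12 (read(6)): returned 'DZCR1I', offset=17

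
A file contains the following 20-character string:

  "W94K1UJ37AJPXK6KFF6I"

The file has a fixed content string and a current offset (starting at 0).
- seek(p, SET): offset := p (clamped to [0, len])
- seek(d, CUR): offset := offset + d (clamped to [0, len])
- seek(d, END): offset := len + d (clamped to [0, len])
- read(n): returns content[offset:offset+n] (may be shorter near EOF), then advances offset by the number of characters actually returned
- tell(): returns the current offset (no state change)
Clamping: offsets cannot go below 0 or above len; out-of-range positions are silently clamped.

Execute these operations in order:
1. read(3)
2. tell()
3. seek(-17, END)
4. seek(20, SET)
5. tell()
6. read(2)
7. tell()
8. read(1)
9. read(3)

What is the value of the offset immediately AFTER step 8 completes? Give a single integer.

Answer: 20

Derivation:
After 1 (read(3)): returned 'W94', offset=3
After 2 (tell()): offset=3
After 3 (seek(-17, END)): offset=3
After 4 (seek(20, SET)): offset=20
After 5 (tell()): offset=20
After 6 (read(2)): returned '', offset=20
After 7 (tell()): offset=20
After 8 (read(1)): returned '', offset=20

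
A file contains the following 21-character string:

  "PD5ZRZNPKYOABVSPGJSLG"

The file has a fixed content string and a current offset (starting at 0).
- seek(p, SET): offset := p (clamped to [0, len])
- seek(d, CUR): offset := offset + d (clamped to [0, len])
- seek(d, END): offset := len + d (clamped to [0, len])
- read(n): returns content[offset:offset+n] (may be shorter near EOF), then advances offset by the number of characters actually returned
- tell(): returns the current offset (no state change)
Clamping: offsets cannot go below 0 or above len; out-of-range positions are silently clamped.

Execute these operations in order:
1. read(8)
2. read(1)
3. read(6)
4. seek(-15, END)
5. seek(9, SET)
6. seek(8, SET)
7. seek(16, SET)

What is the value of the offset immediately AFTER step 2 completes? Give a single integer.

Answer: 9

Derivation:
After 1 (read(8)): returned 'PD5ZRZNP', offset=8
After 2 (read(1)): returned 'K', offset=9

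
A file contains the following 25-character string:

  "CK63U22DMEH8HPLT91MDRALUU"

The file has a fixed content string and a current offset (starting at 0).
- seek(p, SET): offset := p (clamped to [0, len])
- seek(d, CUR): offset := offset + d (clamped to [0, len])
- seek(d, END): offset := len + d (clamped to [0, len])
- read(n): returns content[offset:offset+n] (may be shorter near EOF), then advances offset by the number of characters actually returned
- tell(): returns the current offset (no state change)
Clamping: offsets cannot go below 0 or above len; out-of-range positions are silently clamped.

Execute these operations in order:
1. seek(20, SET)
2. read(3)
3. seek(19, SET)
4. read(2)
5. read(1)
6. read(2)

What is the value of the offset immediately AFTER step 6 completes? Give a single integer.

Answer: 24

Derivation:
After 1 (seek(20, SET)): offset=20
After 2 (read(3)): returned 'RAL', offset=23
After 3 (seek(19, SET)): offset=19
After 4 (read(2)): returned 'DR', offset=21
After 5 (read(1)): returned 'A', offset=22
After 6 (read(2)): returned 'LU', offset=24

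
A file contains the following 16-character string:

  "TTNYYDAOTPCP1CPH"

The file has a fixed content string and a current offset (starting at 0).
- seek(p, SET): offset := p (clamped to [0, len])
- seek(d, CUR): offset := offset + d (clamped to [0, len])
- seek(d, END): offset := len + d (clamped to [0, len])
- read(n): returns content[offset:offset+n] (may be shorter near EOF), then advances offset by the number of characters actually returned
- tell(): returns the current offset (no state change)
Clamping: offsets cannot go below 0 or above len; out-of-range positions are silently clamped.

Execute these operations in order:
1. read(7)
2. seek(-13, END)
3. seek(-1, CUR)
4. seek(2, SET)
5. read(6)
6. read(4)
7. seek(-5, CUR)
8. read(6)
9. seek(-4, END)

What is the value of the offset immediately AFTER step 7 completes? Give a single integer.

Answer: 7

Derivation:
After 1 (read(7)): returned 'TTNYYDA', offset=7
After 2 (seek(-13, END)): offset=3
After 3 (seek(-1, CUR)): offset=2
After 4 (seek(2, SET)): offset=2
After 5 (read(6)): returned 'NYYDAO', offset=8
After 6 (read(4)): returned 'TPCP', offset=12
After 7 (seek(-5, CUR)): offset=7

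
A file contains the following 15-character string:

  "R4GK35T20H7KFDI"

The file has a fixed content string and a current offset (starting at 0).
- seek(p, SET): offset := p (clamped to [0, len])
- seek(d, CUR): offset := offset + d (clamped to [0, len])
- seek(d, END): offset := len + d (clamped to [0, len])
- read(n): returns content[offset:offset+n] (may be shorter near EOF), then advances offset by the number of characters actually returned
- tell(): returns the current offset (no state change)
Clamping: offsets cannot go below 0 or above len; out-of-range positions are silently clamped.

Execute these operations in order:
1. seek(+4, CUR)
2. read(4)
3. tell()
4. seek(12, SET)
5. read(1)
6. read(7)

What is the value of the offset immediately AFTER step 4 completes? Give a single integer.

After 1 (seek(+4, CUR)): offset=4
After 2 (read(4)): returned '35T2', offset=8
After 3 (tell()): offset=8
After 4 (seek(12, SET)): offset=12

Answer: 12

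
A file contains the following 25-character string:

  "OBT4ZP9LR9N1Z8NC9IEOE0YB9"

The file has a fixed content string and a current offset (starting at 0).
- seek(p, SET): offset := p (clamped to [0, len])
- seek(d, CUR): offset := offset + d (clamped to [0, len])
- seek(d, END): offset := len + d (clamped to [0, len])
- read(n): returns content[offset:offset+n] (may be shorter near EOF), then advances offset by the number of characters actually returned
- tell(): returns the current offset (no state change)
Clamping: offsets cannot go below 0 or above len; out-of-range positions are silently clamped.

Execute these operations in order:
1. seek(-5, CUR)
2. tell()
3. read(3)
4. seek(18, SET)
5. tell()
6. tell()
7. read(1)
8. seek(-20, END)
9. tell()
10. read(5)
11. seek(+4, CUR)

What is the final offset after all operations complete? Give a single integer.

Answer: 14

Derivation:
After 1 (seek(-5, CUR)): offset=0
After 2 (tell()): offset=0
After 3 (read(3)): returned 'OBT', offset=3
After 4 (seek(18, SET)): offset=18
After 5 (tell()): offset=18
After 6 (tell()): offset=18
After 7 (read(1)): returned 'E', offset=19
After 8 (seek(-20, END)): offset=5
After 9 (tell()): offset=5
After 10 (read(5)): returned 'P9LR9', offset=10
After 11 (seek(+4, CUR)): offset=14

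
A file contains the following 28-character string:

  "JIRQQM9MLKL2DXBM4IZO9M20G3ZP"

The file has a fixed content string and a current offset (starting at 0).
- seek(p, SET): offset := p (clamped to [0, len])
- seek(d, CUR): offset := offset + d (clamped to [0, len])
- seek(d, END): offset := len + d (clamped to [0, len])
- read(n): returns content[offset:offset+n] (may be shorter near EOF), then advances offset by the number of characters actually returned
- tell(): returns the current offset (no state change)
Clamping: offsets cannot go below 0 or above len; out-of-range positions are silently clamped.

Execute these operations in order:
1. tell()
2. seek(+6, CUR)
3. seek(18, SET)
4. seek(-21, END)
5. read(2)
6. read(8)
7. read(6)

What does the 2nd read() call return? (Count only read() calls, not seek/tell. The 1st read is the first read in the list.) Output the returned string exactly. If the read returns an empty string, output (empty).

After 1 (tell()): offset=0
After 2 (seek(+6, CUR)): offset=6
After 3 (seek(18, SET)): offset=18
After 4 (seek(-21, END)): offset=7
After 5 (read(2)): returned 'ML', offset=9
After 6 (read(8)): returned 'KL2DXBM4', offset=17
After 7 (read(6)): returned 'IZO9M2', offset=23

Answer: KL2DXBM4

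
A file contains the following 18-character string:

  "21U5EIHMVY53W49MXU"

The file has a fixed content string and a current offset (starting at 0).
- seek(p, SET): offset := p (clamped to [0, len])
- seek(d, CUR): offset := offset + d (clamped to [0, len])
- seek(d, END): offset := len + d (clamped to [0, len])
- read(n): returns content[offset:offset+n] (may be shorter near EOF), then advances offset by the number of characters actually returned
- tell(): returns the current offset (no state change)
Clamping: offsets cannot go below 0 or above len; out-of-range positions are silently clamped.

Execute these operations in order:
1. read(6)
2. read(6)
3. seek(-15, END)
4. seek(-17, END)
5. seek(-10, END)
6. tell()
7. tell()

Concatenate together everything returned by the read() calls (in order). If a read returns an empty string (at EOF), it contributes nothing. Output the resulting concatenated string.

After 1 (read(6)): returned '21U5EI', offset=6
After 2 (read(6)): returned 'HMVY53', offset=12
After 3 (seek(-15, END)): offset=3
After 4 (seek(-17, END)): offset=1
After 5 (seek(-10, END)): offset=8
After 6 (tell()): offset=8
After 7 (tell()): offset=8

Answer: 21U5EIHMVY53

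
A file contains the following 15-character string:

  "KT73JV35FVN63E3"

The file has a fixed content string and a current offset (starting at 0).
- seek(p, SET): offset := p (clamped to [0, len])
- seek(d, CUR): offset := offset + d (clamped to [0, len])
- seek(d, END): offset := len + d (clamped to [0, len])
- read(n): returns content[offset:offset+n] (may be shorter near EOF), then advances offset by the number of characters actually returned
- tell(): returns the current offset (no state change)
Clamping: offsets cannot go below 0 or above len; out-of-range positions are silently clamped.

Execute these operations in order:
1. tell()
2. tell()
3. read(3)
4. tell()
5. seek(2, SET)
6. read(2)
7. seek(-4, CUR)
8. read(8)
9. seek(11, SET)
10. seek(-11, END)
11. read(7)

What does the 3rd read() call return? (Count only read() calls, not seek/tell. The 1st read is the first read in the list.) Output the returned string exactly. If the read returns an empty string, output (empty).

Answer: KT73JV35

Derivation:
After 1 (tell()): offset=0
After 2 (tell()): offset=0
After 3 (read(3)): returned 'KT7', offset=3
After 4 (tell()): offset=3
After 5 (seek(2, SET)): offset=2
After 6 (read(2)): returned '73', offset=4
After 7 (seek(-4, CUR)): offset=0
After 8 (read(8)): returned 'KT73JV35', offset=8
After 9 (seek(11, SET)): offset=11
After 10 (seek(-11, END)): offset=4
After 11 (read(7)): returned 'JV35FVN', offset=11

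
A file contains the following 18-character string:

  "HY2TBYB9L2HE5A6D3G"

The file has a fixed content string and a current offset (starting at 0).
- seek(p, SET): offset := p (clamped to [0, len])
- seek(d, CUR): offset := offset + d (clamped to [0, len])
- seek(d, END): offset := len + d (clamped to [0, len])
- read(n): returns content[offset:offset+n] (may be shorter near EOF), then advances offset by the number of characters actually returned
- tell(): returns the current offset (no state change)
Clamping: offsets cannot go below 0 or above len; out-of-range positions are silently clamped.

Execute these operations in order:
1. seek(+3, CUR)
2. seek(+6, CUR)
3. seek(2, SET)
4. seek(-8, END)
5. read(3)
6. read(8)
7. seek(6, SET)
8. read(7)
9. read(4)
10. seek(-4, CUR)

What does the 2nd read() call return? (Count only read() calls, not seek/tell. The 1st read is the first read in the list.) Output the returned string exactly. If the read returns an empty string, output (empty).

Answer: A6D3G

Derivation:
After 1 (seek(+3, CUR)): offset=3
After 2 (seek(+6, CUR)): offset=9
After 3 (seek(2, SET)): offset=2
After 4 (seek(-8, END)): offset=10
After 5 (read(3)): returned 'HE5', offset=13
After 6 (read(8)): returned 'A6D3G', offset=18
After 7 (seek(6, SET)): offset=6
After 8 (read(7)): returned 'B9L2HE5', offset=13
After 9 (read(4)): returned 'A6D3', offset=17
After 10 (seek(-4, CUR)): offset=13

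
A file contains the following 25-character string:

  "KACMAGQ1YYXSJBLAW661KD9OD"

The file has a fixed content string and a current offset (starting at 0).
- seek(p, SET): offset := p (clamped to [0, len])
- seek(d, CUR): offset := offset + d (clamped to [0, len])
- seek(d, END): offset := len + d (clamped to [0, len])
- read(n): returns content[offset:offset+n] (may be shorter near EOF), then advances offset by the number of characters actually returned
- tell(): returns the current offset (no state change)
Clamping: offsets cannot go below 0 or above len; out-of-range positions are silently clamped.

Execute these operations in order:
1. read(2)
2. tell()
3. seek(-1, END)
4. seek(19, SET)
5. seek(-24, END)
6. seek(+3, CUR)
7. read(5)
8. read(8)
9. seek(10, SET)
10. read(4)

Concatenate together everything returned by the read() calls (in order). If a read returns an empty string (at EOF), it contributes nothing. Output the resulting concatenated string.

After 1 (read(2)): returned 'KA', offset=2
After 2 (tell()): offset=2
After 3 (seek(-1, END)): offset=24
After 4 (seek(19, SET)): offset=19
After 5 (seek(-24, END)): offset=1
After 6 (seek(+3, CUR)): offset=4
After 7 (read(5)): returned 'AGQ1Y', offset=9
After 8 (read(8)): returned 'YXSJBLAW', offset=17
After 9 (seek(10, SET)): offset=10
After 10 (read(4)): returned 'XSJB', offset=14

Answer: KAAGQ1YYXSJBLAWXSJB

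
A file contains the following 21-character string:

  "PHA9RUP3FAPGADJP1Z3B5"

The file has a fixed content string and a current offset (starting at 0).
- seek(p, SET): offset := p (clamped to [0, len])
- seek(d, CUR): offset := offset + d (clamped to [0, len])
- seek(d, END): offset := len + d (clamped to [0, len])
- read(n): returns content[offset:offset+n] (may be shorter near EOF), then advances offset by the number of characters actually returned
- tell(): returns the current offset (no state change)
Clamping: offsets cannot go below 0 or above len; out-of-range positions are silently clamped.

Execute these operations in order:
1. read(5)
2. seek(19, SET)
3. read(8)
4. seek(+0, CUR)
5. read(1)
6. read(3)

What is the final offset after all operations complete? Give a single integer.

Answer: 21

Derivation:
After 1 (read(5)): returned 'PHA9R', offset=5
After 2 (seek(19, SET)): offset=19
After 3 (read(8)): returned 'B5', offset=21
After 4 (seek(+0, CUR)): offset=21
After 5 (read(1)): returned '', offset=21
After 6 (read(3)): returned '', offset=21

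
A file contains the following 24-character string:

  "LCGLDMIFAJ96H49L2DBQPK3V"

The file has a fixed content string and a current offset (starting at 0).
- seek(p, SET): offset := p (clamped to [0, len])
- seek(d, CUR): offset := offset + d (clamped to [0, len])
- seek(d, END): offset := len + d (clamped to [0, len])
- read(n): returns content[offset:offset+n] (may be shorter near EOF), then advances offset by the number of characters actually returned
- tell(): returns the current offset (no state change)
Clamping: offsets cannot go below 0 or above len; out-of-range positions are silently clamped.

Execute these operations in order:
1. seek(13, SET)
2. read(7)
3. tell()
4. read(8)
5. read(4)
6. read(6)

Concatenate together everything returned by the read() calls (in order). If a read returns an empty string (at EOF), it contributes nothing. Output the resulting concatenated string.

Answer: 49L2DBQPK3V

Derivation:
After 1 (seek(13, SET)): offset=13
After 2 (read(7)): returned '49L2DBQ', offset=20
After 3 (tell()): offset=20
After 4 (read(8)): returned 'PK3V', offset=24
After 5 (read(4)): returned '', offset=24
After 6 (read(6)): returned '', offset=24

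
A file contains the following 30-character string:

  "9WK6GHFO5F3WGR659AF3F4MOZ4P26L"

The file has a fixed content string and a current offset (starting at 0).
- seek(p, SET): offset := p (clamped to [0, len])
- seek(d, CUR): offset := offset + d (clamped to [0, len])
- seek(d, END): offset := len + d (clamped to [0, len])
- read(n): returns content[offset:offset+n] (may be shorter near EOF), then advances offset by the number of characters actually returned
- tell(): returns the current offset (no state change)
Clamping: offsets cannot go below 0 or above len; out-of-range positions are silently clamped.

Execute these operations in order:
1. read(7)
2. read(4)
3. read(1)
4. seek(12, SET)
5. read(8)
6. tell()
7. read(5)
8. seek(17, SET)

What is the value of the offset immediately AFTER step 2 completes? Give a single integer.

After 1 (read(7)): returned '9WK6GHF', offset=7
After 2 (read(4)): returned 'O5F3', offset=11

Answer: 11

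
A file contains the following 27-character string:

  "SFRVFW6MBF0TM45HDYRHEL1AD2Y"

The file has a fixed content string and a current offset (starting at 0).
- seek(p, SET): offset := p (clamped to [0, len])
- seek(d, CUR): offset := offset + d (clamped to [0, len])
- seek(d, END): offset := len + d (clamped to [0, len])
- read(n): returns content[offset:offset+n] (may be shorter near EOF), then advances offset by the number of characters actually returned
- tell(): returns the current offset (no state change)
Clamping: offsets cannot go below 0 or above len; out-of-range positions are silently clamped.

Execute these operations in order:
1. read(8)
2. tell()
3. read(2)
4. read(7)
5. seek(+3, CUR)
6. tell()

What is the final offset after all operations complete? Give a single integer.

Answer: 20

Derivation:
After 1 (read(8)): returned 'SFRVFW6M', offset=8
After 2 (tell()): offset=8
After 3 (read(2)): returned 'BF', offset=10
After 4 (read(7)): returned '0TM45HD', offset=17
After 5 (seek(+3, CUR)): offset=20
After 6 (tell()): offset=20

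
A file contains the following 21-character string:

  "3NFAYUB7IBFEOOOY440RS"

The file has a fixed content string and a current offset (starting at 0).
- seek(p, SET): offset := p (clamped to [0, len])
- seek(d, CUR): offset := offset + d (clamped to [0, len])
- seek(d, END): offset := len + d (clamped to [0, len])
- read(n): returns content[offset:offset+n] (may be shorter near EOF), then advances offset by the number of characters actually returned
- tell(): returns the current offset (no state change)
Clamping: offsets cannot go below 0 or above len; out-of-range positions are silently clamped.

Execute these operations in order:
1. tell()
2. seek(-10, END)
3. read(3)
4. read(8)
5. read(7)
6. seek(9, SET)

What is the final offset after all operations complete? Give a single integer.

After 1 (tell()): offset=0
After 2 (seek(-10, END)): offset=11
After 3 (read(3)): returned 'EOO', offset=14
After 4 (read(8)): returned 'OY440RS', offset=21
After 5 (read(7)): returned '', offset=21
After 6 (seek(9, SET)): offset=9

Answer: 9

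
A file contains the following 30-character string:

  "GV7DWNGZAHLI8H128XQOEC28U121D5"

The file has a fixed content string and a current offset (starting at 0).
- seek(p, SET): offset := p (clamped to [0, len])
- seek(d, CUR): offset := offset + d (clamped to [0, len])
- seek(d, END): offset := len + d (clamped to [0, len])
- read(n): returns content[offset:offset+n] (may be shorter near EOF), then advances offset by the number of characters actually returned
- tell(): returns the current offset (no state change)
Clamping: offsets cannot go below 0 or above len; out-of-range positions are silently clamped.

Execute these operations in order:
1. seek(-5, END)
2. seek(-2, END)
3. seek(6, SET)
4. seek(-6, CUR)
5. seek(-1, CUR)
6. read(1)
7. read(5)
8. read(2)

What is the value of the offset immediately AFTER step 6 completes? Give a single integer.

Answer: 1

Derivation:
After 1 (seek(-5, END)): offset=25
After 2 (seek(-2, END)): offset=28
After 3 (seek(6, SET)): offset=6
After 4 (seek(-6, CUR)): offset=0
After 5 (seek(-1, CUR)): offset=0
After 6 (read(1)): returned 'G', offset=1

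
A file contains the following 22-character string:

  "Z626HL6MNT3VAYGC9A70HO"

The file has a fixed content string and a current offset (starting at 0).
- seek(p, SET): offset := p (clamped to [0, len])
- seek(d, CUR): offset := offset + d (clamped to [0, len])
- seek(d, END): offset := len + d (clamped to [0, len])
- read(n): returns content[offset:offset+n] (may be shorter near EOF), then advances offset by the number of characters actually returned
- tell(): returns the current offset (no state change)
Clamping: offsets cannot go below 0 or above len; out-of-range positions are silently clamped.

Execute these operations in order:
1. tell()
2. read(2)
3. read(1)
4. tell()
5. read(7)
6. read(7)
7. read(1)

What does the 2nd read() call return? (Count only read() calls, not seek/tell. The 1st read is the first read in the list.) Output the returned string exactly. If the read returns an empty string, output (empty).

Answer: 2

Derivation:
After 1 (tell()): offset=0
After 2 (read(2)): returned 'Z6', offset=2
After 3 (read(1)): returned '2', offset=3
After 4 (tell()): offset=3
After 5 (read(7)): returned '6HL6MNT', offset=10
After 6 (read(7)): returned '3VAYGC9', offset=17
After 7 (read(1)): returned 'A', offset=18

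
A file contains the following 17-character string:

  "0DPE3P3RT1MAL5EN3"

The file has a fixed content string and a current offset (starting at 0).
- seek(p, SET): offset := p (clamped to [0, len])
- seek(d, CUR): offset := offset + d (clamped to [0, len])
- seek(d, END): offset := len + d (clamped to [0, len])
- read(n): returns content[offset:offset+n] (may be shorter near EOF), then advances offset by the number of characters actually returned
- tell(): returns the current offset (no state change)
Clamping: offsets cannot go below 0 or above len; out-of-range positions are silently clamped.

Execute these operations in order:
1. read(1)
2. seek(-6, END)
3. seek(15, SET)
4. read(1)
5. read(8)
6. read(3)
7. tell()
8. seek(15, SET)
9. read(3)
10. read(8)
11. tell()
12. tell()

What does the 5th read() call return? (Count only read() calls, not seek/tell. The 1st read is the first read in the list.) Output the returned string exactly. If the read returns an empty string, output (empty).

Answer: N3

Derivation:
After 1 (read(1)): returned '0', offset=1
After 2 (seek(-6, END)): offset=11
After 3 (seek(15, SET)): offset=15
After 4 (read(1)): returned 'N', offset=16
After 5 (read(8)): returned '3', offset=17
After 6 (read(3)): returned '', offset=17
After 7 (tell()): offset=17
After 8 (seek(15, SET)): offset=15
After 9 (read(3)): returned 'N3', offset=17
After 10 (read(8)): returned '', offset=17
After 11 (tell()): offset=17
After 12 (tell()): offset=17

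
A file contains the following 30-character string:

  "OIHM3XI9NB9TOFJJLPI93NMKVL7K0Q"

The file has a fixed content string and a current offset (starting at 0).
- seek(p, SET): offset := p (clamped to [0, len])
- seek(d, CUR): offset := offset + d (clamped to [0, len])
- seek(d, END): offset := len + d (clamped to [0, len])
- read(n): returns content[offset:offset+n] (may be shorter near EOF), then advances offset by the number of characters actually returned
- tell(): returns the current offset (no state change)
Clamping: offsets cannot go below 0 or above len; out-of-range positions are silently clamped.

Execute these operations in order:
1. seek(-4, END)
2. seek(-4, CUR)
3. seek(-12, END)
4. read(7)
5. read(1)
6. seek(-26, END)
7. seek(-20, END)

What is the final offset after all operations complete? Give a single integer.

Answer: 10

Derivation:
After 1 (seek(-4, END)): offset=26
After 2 (seek(-4, CUR)): offset=22
After 3 (seek(-12, END)): offset=18
After 4 (read(7)): returned 'I93NMKV', offset=25
After 5 (read(1)): returned 'L', offset=26
After 6 (seek(-26, END)): offset=4
After 7 (seek(-20, END)): offset=10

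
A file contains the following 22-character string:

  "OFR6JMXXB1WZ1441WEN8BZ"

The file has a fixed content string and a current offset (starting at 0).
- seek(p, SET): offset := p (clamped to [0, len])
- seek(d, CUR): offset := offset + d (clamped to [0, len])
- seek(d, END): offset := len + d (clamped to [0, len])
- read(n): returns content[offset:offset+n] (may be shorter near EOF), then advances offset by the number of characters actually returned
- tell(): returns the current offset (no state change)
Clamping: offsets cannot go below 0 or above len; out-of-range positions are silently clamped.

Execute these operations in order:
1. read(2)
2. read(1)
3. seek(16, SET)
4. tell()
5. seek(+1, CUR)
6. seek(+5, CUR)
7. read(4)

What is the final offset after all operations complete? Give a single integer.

Answer: 22

Derivation:
After 1 (read(2)): returned 'OF', offset=2
After 2 (read(1)): returned 'R', offset=3
After 3 (seek(16, SET)): offset=16
After 4 (tell()): offset=16
After 5 (seek(+1, CUR)): offset=17
After 6 (seek(+5, CUR)): offset=22
After 7 (read(4)): returned '', offset=22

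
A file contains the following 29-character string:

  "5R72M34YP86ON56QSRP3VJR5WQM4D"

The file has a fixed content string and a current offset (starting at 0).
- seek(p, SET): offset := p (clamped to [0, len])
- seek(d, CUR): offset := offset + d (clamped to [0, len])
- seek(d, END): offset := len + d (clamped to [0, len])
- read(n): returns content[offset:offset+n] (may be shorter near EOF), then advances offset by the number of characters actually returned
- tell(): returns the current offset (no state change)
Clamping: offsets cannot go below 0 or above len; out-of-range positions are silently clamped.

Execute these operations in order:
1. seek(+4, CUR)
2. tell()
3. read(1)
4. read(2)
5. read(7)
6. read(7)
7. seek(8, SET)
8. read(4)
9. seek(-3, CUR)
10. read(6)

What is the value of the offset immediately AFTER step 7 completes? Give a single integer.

Answer: 8

Derivation:
After 1 (seek(+4, CUR)): offset=4
After 2 (tell()): offset=4
After 3 (read(1)): returned 'M', offset=5
After 4 (read(2)): returned '34', offset=7
After 5 (read(7)): returned 'YP86ON5', offset=14
After 6 (read(7)): returned '6QSRP3V', offset=21
After 7 (seek(8, SET)): offset=8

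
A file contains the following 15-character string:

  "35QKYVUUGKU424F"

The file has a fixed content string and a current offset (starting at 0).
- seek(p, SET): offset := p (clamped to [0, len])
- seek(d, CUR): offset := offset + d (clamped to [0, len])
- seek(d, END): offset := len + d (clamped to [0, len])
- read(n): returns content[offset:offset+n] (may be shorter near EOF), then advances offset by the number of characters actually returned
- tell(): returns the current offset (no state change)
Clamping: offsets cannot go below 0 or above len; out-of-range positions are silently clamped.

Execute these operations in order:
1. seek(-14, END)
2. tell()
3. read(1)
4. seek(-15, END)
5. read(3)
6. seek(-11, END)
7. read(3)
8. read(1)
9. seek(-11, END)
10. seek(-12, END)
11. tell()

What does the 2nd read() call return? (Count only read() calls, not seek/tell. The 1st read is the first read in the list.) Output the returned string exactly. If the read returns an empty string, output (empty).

After 1 (seek(-14, END)): offset=1
After 2 (tell()): offset=1
After 3 (read(1)): returned '5', offset=2
After 4 (seek(-15, END)): offset=0
After 5 (read(3)): returned '35Q', offset=3
After 6 (seek(-11, END)): offset=4
After 7 (read(3)): returned 'YVU', offset=7
After 8 (read(1)): returned 'U', offset=8
After 9 (seek(-11, END)): offset=4
After 10 (seek(-12, END)): offset=3
After 11 (tell()): offset=3

Answer: 35Q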